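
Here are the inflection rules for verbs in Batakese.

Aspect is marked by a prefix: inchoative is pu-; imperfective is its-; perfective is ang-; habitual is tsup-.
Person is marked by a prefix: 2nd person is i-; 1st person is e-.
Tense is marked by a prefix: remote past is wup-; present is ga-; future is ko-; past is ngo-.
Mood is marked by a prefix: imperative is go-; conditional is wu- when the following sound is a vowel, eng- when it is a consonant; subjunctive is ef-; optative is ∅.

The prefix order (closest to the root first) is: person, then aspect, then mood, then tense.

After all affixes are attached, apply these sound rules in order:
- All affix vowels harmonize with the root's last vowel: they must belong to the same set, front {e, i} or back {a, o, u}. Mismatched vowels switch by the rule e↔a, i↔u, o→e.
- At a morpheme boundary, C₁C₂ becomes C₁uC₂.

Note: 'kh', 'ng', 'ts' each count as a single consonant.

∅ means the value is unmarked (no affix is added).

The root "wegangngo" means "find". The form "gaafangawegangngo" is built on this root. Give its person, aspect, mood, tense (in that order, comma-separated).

Segment: ga-ef-ang-e-wegangngo.
person: e- → 1st person.
aspect: ang- → perfective.
mood: ef- → subjunctive.
tense: ga- → present.

1st person, perfective, subjunctive, present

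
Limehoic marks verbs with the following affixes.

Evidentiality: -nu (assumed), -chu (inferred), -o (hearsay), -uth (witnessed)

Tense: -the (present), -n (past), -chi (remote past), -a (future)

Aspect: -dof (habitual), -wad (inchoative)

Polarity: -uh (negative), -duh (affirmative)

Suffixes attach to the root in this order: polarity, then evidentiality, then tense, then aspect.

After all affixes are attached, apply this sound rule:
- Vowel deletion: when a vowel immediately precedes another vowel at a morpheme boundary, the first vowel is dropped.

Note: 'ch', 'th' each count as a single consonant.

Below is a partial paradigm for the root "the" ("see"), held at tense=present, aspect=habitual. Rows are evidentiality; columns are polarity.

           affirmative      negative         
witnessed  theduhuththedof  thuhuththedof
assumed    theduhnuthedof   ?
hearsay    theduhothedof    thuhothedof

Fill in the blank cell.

thuhnuthedof

Attach polarity negative -uh → theuh.
Attach evidentiality assumed -nu → theuhnu.
Attach tense present -the → theuhnuthe.
Attach aspect habitual -dof → theuhnuthedof.
Apply vowel deletion: theuhnuthedof → thuhnuthedof.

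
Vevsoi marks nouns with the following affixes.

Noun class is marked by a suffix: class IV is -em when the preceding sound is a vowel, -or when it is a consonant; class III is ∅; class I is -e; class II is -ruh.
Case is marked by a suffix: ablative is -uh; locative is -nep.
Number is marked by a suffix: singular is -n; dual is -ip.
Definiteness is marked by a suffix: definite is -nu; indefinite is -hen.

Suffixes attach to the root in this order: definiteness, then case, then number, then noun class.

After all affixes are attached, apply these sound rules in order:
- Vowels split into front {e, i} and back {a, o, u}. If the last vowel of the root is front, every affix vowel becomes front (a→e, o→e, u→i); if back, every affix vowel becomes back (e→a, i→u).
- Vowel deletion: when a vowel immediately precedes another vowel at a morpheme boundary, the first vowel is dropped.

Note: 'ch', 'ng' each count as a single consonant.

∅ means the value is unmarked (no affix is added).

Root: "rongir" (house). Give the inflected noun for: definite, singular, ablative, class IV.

Attach definiteness definite -nu → rongirnu.
Attach case ablative -uh → rongirnuuh.
Attach number singular -n → rongirnuuhn.
Attach noun class class IV -or (after consonant 'n') → rongirnuuhnor.
Apply vowel harmony: rongirnuuhnor → rongirniihner.
Apply vowel deletion: rongirniihner → rongirnihner.

rongirnihner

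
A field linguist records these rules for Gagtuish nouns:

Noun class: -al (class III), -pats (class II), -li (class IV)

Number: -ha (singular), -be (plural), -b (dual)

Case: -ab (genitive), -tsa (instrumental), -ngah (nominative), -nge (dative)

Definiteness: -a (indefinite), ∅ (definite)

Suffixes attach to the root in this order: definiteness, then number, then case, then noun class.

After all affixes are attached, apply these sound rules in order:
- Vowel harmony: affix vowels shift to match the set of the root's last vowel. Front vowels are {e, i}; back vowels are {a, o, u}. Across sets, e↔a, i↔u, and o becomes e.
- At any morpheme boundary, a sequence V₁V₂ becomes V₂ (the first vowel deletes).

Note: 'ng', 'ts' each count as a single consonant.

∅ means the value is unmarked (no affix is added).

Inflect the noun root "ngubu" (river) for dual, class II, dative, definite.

definiteness = definite: zero marking, form stays ngubu.
Attach number dual -b → ngubub.
Attach case dative -nge → ngububnge.
Attach noun class class II -pats → ngububngepats.
Apply vowel harmony: ngububngepats → ngububngapats.
Vowel deletion: no change.

ngububngapats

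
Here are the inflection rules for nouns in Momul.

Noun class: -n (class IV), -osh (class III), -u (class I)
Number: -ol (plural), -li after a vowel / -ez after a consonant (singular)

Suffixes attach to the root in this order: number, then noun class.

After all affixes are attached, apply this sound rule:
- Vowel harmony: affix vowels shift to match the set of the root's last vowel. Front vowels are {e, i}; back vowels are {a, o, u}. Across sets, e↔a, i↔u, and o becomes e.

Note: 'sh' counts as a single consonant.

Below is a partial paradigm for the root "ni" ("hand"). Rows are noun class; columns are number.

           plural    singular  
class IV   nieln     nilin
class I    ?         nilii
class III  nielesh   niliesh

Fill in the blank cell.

nieli

Attach number plural -ol → niol.
Attach noun class class I -u → niolu.
Apply vowel harmony: niolu → nieli.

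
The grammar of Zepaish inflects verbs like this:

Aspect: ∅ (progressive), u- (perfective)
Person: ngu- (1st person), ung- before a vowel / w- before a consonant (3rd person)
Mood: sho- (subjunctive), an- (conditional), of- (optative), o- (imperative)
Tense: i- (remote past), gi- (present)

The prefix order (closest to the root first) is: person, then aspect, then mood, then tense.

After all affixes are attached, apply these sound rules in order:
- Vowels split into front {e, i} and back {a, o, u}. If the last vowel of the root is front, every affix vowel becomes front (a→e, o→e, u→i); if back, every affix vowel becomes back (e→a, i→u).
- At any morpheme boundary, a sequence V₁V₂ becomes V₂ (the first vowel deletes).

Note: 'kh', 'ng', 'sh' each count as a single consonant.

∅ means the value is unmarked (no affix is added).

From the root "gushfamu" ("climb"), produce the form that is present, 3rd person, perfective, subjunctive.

Attach person 3rd person w- (before consonant 'g') → wgushfamu.
Attach aspect perfective u- → uwgushfamu.
Attach mood subjunctive sho- → shouwgushfamu.
Attach tense present gi- → gishouwgushfamu.
Apply vowel harmony: gishouwgushfamu → gushouwgushfamu.
Apply vowel deletion: gushouwgushfamu → gushuwgushfamu.

gushuwgushfamu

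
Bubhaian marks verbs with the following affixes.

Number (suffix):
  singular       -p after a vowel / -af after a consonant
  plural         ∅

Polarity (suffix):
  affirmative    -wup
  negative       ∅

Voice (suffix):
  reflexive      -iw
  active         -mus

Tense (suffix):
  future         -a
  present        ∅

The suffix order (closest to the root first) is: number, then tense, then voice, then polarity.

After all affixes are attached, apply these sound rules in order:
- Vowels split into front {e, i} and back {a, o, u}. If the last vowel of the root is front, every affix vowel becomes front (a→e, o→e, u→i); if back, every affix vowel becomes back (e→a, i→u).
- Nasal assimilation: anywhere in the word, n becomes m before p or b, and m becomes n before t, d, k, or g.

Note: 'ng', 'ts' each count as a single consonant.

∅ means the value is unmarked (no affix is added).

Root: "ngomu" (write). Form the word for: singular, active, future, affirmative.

ngomupamuswup

Attach number singular -p (after vowel 'u') → ngomup.
Attach tense future -a → ngomupa.
Attach voice active -mus → ngomupamus.
Attach polarity affirmative -wup → ngomupamuswup.
Vowel harmony: no change.
Nasal assimilation: no change.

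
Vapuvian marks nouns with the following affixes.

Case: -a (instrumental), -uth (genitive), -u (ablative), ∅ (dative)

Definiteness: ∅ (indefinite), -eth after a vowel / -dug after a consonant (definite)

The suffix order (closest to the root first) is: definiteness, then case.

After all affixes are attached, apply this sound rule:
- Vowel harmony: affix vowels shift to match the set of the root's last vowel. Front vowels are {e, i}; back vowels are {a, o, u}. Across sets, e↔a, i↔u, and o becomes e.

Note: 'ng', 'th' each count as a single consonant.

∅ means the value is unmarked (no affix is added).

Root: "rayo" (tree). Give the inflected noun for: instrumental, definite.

Attach definiteness definite -eth (after vowel 'o') → rayoeth.
Attach case instrumental -a → rayoetha.
Apply vowel harmony: rayoetha → rayoatha.

rayoatha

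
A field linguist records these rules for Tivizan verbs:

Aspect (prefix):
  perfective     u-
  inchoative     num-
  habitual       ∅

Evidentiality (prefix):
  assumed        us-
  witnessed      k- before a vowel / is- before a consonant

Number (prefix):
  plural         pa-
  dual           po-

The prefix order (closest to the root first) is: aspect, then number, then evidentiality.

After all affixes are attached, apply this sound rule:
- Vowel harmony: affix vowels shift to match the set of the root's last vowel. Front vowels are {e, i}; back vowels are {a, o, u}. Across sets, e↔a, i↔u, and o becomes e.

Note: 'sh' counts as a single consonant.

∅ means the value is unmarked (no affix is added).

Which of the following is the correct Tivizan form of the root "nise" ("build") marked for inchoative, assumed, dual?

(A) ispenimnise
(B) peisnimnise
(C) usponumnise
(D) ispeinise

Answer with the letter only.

A

Attach aspect inchoative num- → numnise.
Attach number dual po- → ponumnise.
Attach evidentiality assumed us- → usponumnise.
Apply vowel harmony: usponumnise → ispenimnise.
So the correct form is ispenimnise, option (A).
(B) peisnimnise is wrong: it has the affixes in the wrong order.
(C) usponumnise is wrong: it fails to apply the sound rule(s).
(D) ispeinise is wrong: it uses perfective instead of inchoative for aspect.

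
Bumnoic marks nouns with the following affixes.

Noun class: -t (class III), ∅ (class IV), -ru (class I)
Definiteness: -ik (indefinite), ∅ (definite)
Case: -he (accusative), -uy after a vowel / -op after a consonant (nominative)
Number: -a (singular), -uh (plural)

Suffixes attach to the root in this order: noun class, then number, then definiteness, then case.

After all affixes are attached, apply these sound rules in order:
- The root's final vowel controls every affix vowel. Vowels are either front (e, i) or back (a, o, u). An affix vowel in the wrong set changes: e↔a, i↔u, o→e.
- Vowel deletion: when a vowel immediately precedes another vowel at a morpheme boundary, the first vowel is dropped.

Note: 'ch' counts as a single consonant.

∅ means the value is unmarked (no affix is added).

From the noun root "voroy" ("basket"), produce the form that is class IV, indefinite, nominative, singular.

noun class = class IV: zero marking, form stays voroy.
Attach number singular -a → voroya.
Attach definiteness indefinite -ik → voroyaik.
Attach case nominative -op (after consonant 'k') → voroyaikop.
Apply vowel harmony: voroyaikop → voroyaukop.
Apply vowel deletion: voroyaukop → voroyukop.

voroyukop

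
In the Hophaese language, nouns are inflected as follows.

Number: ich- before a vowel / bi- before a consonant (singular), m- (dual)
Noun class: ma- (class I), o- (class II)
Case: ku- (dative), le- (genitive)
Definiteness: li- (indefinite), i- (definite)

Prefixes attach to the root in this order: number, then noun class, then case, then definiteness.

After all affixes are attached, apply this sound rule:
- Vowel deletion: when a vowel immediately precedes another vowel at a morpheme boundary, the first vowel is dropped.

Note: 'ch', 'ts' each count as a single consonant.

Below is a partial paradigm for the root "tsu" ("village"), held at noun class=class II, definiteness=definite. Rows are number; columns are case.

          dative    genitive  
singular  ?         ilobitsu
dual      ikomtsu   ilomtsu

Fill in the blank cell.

Attach number singular bi- (before consonant 'ts') → bitsu.
Attach noun class class II o- → obitsu.
Attach case dative ku- → kuobitsu.
Attach definiteness definite i- → ikuobitsu.
Apply vowel deletion: ikuobitsu → ikobitsu.

ikobitsu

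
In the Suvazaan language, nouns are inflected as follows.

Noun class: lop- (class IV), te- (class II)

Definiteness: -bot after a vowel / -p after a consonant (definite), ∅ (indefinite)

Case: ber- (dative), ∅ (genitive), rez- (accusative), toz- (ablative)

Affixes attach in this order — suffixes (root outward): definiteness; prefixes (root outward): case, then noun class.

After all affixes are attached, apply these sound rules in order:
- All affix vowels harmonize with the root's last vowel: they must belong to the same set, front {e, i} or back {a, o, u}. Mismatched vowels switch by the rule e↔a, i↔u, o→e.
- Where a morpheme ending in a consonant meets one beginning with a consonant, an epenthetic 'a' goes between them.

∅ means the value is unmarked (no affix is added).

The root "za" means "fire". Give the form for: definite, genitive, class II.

tazabot

case = genitive: zero marking, form stays za.
Attach definiteness definite -bot (after vowel 'a') → zabot.
Attach noun class class II te- → tezabot.
Apply vowel harmony: tezabot → tazabot.
Epenthesis: no change.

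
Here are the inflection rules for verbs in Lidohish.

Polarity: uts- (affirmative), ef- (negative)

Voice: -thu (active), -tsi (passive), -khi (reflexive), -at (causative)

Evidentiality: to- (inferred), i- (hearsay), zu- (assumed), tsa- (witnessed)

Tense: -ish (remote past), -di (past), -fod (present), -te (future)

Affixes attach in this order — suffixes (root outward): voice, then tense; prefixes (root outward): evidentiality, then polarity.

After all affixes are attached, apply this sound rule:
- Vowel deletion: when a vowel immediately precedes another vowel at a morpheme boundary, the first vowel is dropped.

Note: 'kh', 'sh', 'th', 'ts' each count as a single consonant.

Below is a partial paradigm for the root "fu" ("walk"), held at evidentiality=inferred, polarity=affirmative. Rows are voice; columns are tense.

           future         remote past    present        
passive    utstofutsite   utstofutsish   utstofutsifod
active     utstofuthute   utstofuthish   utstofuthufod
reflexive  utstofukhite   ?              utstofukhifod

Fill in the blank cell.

Attach evidentiality inferred to- → tofu.
Attach voice reflexive -khi → tofukhi.
Attach polarity affirmative uts- → utstofukhi.
Attach tense remote past -ish → utstofukhiish.
Apply vowel deletion: utstofukhiish → utstofukhish.

utstofukhish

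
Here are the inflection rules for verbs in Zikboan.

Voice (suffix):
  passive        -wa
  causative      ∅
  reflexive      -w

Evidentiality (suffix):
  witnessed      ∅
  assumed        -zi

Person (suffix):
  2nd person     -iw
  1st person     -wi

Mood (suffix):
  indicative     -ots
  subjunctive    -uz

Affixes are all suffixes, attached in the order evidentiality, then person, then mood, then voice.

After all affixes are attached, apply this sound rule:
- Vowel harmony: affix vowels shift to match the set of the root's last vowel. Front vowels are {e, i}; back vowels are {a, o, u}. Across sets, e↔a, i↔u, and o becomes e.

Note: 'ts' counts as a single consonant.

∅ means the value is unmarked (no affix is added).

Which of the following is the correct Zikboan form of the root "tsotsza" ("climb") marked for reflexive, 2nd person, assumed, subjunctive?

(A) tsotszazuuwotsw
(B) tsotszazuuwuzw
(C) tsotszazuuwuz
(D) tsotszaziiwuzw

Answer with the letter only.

Attach evidentiality assumed -zi → tsotszazi.
Attach person 2nd person -iw → tsotszaziiw.
Attach mood subjunctive -uz → tsotszaziiwuz.
Attach voice reflexive -w → tsotszaziiwuzw.
Apply vowel harmony: tsotszaziiwuzw → tsotszazuuwuzw.
So the correct form is tsotszazuuwuzw, option (B).
(A) tsotszazuuwotsw is wrong: it uses indicative instead of subjunctive for mood.
(D) tsotszaziiwuzw is wrong: it fails to apply the sound rule(s).
(C) tsotszazuuwuz is wrong: it uses causative instead of reflexive for voice.

B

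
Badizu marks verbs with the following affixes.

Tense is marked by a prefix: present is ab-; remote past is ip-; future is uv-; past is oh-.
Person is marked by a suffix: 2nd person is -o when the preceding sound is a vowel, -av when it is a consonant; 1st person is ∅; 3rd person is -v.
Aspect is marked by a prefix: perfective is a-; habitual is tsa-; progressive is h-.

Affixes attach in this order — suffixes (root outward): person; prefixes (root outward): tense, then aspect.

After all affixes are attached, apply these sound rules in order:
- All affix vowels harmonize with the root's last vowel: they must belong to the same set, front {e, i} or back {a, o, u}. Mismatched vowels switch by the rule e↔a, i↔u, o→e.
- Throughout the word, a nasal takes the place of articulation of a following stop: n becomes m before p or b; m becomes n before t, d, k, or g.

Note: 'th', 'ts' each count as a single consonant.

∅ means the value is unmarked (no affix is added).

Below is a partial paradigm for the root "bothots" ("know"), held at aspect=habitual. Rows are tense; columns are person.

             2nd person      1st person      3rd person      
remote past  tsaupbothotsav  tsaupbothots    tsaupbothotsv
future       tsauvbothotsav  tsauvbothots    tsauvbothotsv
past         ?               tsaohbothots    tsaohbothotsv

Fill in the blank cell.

tsaohbothotsav

Attach person 2nd person -av (after consonant 'ts') → bothotsav.
Attach tense past oh- → ohbothotsav.
Attach aspect habitual tsa- → tsaohbothotsav.
Vowel harmony: no change.
Nasal assimilation: no change.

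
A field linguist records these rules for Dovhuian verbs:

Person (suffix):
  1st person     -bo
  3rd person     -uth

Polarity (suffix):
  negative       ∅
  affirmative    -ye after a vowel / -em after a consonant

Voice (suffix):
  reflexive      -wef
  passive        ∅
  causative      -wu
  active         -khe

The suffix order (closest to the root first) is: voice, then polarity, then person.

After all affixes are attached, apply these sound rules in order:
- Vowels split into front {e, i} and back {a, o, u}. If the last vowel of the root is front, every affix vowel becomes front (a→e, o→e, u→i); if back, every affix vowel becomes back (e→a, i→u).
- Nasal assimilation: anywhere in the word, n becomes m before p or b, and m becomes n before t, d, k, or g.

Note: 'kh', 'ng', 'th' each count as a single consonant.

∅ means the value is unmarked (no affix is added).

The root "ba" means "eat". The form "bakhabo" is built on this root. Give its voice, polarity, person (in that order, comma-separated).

active, negative, 1st person

Segment: ba-khe-bo.
voice: -khe → active.
polarity: ∅ → negative.
person: -bo → 1st person.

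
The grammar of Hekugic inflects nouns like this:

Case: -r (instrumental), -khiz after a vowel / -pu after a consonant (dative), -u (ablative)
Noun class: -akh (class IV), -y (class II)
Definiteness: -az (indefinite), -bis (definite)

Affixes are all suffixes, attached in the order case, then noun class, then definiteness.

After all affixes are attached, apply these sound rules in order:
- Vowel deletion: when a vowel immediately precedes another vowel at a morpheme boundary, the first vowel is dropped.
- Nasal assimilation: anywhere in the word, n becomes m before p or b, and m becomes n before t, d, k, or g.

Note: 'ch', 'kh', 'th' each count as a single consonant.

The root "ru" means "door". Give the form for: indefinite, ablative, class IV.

rakhaz

Attach case ablative -u → ruu.
Attach noun class class IV -akh → ruuakh.
Attach definiteness indefinite -az → ruuakhaz.
Apply vowel deletion: ruuakhaz → rakhaz.
Nasal assimilation: no change.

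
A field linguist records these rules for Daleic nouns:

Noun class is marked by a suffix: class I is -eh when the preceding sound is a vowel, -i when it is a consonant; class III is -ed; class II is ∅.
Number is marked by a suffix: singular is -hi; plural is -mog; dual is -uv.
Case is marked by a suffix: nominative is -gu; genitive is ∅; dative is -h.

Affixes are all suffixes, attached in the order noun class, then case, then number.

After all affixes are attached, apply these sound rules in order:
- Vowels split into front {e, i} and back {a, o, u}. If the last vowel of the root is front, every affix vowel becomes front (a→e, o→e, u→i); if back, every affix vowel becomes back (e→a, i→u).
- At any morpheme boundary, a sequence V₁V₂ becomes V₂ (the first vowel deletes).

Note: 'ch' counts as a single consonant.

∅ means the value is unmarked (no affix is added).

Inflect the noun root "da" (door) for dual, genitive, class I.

dahuv

Attach noun class class I -eh (after vowel 'a') → daeh.
case = genitive: zero marking, form stays daeh.
Attach number dual -uv → daehuv.
Apply vowel harmony: daehuv → daahuv.
Apply vowel deletion: daahuv → dahuv.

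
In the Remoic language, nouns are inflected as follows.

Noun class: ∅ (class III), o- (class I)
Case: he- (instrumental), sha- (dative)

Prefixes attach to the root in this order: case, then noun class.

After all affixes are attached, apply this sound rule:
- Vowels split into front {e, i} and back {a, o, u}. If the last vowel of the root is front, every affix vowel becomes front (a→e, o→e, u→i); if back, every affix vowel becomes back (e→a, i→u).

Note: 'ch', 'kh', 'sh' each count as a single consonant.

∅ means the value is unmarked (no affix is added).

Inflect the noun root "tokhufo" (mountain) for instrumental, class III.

hatokhufo

Attach case instrumental he- → hetokhufo.
noun class = class III: zero marking, form stays hetokhufo.
Apply vowel harmony: hetokhufo → hatokhufo.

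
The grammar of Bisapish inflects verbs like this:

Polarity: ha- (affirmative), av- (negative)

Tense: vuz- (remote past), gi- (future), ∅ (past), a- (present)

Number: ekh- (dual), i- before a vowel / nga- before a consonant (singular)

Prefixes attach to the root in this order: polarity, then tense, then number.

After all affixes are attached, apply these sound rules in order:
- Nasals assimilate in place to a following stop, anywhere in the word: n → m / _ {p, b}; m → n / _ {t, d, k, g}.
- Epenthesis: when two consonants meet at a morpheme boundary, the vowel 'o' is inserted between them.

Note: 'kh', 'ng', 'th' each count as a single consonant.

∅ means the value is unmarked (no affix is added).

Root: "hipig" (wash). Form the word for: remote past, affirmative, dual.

Attach polarity affirmative ha- → hahipig.
Attach tense remote past vuz- → vuzhahipig.
Attach number dual ekh- → ekhvuzhahipig.
Nasal assimilation: no change.
Apply epenthesis: ekhvuzhahipig → ekhovuzohahipig.

ekhovuzohahipig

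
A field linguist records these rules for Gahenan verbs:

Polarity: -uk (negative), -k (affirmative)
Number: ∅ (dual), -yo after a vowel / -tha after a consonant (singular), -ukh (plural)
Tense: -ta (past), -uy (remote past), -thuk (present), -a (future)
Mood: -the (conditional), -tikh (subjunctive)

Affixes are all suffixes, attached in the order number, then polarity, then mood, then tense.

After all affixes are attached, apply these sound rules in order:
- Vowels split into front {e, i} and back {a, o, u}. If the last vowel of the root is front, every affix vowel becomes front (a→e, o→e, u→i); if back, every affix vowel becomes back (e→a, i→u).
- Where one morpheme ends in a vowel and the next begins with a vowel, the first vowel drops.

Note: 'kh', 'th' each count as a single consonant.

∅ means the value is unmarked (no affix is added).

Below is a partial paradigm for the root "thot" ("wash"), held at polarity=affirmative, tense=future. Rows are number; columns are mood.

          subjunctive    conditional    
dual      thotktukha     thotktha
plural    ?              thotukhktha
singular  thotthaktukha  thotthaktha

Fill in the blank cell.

thotukhktukha

Attach number plural -ukh → thotukh.
Attach polarity affirmative -k → thotukhk.
Attach mood subjunctive -tikh → thotukhktikh.
Attach tense future -a → thotukhktikha.
Apply vowel harmony: thotukhktikha → thotukhktukha.
Vowel deletion: no change.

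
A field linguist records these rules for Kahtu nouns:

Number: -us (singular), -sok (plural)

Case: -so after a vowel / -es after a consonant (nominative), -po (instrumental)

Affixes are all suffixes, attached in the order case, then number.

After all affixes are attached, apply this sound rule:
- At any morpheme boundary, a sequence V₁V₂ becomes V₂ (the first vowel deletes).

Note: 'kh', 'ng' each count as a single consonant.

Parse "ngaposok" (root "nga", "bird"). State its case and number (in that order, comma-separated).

Segment: nga-po-sok.
case: -po → instrumental.
number: -sok → plural.

instrumental, plural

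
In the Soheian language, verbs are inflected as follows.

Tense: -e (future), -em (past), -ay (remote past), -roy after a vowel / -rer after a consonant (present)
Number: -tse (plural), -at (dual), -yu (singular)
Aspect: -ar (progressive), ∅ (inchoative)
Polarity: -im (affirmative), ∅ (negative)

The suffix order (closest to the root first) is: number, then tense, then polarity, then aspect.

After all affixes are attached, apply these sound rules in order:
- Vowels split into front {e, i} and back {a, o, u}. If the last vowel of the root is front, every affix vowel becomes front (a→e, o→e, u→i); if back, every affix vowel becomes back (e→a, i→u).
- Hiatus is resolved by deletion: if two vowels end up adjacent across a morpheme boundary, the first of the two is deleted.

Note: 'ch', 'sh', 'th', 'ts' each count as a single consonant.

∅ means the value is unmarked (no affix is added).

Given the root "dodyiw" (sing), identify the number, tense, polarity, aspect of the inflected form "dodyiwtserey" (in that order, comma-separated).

plural, present, negative, inchoative

Segment: dodyiw-tse-roy.
number: -tse → plural.
tense: -roy/rer → present.
polarity: ∅ → negative.
aspect: ∅ → inchoative.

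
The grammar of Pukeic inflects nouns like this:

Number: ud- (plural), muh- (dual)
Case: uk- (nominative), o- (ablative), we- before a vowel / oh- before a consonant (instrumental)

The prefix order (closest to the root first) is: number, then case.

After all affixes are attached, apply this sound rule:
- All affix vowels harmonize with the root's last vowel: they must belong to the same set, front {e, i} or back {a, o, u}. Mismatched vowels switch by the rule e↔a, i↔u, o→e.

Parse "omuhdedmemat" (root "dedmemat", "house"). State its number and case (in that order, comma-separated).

dual, ablative

Segment: o-muh-dedmemat.
number: muh- → dual.
case: o- → ablative.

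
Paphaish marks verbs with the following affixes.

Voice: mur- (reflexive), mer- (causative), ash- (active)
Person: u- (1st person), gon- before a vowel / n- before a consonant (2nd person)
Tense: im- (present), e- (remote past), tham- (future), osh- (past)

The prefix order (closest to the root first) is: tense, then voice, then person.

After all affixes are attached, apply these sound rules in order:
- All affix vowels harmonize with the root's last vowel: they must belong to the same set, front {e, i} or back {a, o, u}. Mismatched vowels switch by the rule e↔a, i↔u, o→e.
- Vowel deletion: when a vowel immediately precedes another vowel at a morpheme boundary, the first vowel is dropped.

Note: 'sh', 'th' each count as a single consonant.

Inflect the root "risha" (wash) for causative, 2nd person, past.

nmaroshrisha

Attach tense past osh- → oshrisha.
Attach voice causative mer- → meroshrisha.
Attach person 2nd person n- (before consonant 'm') → nmeroshrisha.
Apply vowel harmony: nmeroshrisha → nmaroshrisha.
Vowel deletion: no change.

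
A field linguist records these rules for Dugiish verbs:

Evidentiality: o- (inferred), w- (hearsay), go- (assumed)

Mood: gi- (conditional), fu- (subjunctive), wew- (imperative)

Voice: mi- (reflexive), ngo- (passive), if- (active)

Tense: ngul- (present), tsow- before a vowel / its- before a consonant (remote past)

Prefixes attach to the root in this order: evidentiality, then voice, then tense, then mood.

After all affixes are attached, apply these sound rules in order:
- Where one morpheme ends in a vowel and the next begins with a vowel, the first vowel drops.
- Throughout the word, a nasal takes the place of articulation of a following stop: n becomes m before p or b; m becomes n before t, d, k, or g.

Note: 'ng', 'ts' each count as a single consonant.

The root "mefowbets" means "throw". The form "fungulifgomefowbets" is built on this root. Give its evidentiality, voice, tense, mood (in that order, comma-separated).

assumed, active, present, subjunctive

Segment: fu-ngul-if-go-mefowbets.
evidentiality: go- → assumed.
voice: if- → active.
tense: ngul- → present.
mood: fu- → subjunctive.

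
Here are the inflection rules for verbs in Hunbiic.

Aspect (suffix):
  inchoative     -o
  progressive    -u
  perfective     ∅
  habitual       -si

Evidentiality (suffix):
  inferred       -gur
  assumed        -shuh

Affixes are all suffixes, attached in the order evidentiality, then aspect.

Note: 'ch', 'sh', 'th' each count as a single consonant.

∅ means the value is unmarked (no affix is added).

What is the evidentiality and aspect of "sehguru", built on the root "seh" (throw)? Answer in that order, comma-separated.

Segment: seh-gur-u.
evidentiality: -gur → inferred.
aspect: -u → progressive.

inferred, progressive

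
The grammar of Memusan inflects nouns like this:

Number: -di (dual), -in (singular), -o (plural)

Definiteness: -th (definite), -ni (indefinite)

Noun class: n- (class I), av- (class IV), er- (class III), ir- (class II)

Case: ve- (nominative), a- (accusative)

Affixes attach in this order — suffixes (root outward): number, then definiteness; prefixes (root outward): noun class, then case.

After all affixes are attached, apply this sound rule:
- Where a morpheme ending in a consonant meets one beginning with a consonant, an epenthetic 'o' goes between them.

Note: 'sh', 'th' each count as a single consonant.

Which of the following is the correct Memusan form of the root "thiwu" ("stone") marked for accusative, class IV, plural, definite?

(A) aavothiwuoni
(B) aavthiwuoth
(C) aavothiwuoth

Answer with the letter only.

C

Attach noun class class IV av- → avthiwu.
Attach number plural -o → avthiwuo.
Attach case accusative a- → aavthiwuo.
Attach definiteness definite -th → aavthiwuoth.
Apply epenthesis: aavthiwuoth → aavothiwuoth.
So the correct form is aavothiwuoth, option (C).
(A) aavothiwuoni is wrong: it uses indefinite instead of definite for definiteness.
(B) aavthiwuoth is wrong: it fails to apply the sound rule(s).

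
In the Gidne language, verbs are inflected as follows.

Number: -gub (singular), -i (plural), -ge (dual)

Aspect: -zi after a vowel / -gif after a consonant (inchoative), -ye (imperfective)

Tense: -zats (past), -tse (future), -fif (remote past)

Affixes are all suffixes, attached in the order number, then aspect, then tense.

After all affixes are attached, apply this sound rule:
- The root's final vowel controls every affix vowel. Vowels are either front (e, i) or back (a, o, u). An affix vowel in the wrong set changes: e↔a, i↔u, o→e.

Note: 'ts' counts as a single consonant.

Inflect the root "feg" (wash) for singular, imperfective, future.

feggibyetse

Attach number singular -gub → feggub.
Attach aspect imperfective -ye → feggubye.
Attach tense future -tse → feggubyetse.
Apply vowel harmony: feggubyetse → feggibyetse.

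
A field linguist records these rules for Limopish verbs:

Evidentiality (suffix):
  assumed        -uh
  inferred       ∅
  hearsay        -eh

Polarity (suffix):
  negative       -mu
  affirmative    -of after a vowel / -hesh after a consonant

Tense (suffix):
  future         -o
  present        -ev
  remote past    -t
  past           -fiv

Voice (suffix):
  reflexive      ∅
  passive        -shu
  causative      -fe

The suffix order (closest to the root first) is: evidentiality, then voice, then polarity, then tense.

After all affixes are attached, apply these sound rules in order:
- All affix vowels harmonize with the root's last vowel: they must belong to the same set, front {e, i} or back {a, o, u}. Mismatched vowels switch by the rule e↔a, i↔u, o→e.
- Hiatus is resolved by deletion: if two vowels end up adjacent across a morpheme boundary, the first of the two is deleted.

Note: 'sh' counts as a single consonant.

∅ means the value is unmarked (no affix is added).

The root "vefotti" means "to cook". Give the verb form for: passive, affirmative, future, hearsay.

Attach evidentiality hearsay -eh → vefottieh.
Attach voice passive -shu → vefottiehshu.
Attach polarity affirmative -of (after vowel 'u') → vefottiehshuof.
Attach tense future -o → vefottiehshuofo.
Apply vowel harmony: vefottiehshuofo → vefottiehshiefe.
Apply vowel deletion: vefottiehshiefe → vefottehshefe.

vefottehshefe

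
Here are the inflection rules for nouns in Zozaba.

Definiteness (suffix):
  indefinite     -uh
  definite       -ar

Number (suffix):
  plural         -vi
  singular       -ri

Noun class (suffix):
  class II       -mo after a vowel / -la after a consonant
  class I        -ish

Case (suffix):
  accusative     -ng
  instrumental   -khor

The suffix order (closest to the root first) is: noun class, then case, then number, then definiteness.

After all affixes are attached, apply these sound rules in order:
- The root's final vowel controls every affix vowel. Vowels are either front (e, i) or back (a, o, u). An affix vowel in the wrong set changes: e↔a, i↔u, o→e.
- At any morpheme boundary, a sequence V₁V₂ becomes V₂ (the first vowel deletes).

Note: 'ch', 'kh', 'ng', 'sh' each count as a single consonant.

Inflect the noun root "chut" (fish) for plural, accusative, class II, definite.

chutlangvar

Attach noun class class II -la (after consonant 't') → chutla.
Attach case accusative -ng → chutlang.
Attach number plural -vi → chutlangvi.
Attach definiteness definite -ar → chutlangviar.
Apply vowel harmony: chutlangviar → chutlangvuar.
Apply vowel deletion: chutlangvuar → chutlangvar.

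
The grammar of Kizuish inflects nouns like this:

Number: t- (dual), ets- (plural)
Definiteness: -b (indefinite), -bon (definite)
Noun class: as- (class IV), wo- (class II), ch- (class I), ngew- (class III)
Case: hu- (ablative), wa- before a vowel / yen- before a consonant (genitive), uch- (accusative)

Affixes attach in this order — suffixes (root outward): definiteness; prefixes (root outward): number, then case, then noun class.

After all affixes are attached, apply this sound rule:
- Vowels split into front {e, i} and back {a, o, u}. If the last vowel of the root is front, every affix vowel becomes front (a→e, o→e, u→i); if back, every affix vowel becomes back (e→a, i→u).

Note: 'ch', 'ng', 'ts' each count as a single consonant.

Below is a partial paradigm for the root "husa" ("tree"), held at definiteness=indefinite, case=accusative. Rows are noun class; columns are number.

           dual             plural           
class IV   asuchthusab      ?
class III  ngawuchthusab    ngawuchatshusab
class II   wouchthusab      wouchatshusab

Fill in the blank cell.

asuchatshusab

Attach definiteness indefinite -b → husab.
Attach number plural ets- → etshusab.
Attach case accusative uch- → uchetshusab.
Attach noun class class IV as- → asuchetshusab.
Apply vowel harmony: asuchetshusab → asuchatshusab.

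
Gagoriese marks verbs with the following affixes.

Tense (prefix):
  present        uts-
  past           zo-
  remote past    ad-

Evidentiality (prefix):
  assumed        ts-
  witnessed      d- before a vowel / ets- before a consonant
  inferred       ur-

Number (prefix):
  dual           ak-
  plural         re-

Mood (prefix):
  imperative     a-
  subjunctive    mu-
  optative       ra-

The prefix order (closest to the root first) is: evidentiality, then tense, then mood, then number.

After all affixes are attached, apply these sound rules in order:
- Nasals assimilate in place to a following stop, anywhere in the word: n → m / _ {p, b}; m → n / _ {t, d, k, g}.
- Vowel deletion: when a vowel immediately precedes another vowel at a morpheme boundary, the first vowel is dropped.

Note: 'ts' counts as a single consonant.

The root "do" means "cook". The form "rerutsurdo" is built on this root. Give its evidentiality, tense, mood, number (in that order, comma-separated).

Segment: re-ra-uts-ur-do.
evidentiality: ur- → inferred.
tense: uts- → present.
mood: ra- → optative.
number: re- → plural.

inferred, present, optative, plural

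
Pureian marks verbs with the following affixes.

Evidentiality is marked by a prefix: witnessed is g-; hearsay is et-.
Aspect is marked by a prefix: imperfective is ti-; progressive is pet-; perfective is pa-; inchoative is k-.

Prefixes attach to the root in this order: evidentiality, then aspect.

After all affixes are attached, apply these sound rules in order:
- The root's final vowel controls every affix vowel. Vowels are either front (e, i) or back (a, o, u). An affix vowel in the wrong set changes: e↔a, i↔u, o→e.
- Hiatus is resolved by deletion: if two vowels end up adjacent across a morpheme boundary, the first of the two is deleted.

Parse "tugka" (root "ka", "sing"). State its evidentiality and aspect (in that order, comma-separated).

Segment: ti-g-ka.
evidentiality: g- → witnessed.
aspect: ti- → imperfective.

witnessed, imperfective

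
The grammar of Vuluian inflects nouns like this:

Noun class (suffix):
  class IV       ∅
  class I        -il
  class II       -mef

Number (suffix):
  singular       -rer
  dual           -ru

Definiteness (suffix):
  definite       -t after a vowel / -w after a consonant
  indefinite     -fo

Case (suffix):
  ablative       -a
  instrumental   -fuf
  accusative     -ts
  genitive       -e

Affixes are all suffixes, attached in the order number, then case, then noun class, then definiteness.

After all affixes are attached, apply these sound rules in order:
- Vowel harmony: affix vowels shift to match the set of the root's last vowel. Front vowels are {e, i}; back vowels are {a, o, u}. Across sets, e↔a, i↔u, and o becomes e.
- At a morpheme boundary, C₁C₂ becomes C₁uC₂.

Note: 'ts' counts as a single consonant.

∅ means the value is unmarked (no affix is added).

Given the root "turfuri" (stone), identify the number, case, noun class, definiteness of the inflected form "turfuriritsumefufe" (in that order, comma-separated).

dual, accusative, class II, indefinite

Segment: turfuri-ru-ts-mef-fo.
number: -ru → dual.
case: -ts → accusative.
noun class: -mef → class II.
definiteness: -fo → indefinite.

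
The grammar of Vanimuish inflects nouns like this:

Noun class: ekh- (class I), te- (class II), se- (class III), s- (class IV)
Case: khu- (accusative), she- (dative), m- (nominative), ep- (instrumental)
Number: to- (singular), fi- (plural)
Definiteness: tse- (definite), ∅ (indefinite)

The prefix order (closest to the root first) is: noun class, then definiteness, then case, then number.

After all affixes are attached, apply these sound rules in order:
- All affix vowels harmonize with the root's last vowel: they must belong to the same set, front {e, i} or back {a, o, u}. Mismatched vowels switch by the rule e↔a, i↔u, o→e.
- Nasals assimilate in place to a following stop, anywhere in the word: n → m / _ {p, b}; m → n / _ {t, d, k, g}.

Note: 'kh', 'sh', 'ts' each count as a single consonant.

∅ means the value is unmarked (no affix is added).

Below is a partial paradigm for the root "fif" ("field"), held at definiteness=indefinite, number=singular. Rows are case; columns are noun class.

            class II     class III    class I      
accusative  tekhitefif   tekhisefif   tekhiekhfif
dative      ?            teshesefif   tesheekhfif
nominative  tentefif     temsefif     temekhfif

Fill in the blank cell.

Attach noun class class II te- → tefif.
definiteness = indefinite: zero marking, form stays tefif.
Attach case dative she- → shetefif.
Attach number singular to- → toshetefif.
Apply vowel harmony: toshetefif → teshetefif.
Nasal assimilation: no change.

teshetefif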